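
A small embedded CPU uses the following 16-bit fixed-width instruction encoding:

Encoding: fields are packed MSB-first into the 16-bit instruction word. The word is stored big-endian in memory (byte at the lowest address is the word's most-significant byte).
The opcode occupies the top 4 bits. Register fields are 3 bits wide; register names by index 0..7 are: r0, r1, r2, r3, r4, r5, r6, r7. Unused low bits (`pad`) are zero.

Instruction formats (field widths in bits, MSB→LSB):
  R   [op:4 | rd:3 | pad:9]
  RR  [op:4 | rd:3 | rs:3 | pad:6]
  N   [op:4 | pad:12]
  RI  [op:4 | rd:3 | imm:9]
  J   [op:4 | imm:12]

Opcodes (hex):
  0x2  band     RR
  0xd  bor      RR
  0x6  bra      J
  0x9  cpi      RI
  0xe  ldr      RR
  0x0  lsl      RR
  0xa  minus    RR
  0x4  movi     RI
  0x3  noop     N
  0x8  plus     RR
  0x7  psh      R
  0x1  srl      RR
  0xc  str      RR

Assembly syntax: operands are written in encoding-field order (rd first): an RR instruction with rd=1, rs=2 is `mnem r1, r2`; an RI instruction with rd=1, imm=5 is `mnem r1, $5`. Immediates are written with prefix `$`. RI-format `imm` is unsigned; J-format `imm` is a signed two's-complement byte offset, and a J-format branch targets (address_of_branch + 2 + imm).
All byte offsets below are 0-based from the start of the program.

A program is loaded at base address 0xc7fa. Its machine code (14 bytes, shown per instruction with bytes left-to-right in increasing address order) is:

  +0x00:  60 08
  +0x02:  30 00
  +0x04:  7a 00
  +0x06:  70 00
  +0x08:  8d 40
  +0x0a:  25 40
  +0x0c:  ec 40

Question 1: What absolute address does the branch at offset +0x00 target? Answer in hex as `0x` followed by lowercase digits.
+0x00: 60 08 ⇒ word 0x6008 (big)
  op=0x6008>>12=0x6 ⇒ bra (J)
  [11:0] imm=8 = $8
  target = base 0xc7fa + off 0x00 + 2 + imm 8 = 0xc804

0xc804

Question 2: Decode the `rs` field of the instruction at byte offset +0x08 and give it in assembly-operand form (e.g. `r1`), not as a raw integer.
r5

[08] 8d 40 → 0x8d40
  top 4b → 0x8 → plus [RR]
  [11:9] rd=6 = r6
  [8:6] rs=5 = r5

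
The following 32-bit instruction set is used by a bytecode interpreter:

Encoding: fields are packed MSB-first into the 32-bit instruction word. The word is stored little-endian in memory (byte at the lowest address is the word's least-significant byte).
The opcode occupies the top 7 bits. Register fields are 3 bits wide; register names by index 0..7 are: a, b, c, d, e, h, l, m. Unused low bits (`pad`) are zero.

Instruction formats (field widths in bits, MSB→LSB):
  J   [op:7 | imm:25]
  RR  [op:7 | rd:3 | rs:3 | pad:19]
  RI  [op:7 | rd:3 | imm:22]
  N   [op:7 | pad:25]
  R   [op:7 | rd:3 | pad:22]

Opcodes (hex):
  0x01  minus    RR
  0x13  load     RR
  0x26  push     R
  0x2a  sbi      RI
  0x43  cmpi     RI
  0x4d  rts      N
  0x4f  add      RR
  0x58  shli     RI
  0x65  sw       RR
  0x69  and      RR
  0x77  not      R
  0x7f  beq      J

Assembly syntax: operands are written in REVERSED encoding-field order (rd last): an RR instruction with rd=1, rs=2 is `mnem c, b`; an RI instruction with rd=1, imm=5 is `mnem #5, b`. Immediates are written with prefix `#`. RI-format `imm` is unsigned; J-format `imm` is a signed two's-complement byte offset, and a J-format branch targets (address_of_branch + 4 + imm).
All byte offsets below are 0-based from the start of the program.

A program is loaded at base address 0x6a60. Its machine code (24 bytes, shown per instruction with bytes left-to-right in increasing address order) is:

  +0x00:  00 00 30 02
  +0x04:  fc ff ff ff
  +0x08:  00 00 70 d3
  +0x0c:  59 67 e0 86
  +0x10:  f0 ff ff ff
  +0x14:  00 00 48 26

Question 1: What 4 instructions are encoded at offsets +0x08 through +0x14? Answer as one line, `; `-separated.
[08] 00 00 70 d3 → 0xd3700000
  opcode bits[31:25]=0x69: and/RR
  [24:22] rd=5 = h
  [21:19] rs=6 = l
[0c] 59 67 e0 86 → 0x86e06759
  opcode bits[31:25]=0x43: cmpi/RI
  [24:22] rd=3 = d
  [21:0] imm=2123609 = #2123609
[10] f0 ff ff ff → 0xfffffff0
  opcode bits[31:25]=0x7f: beq/J
  [24:0] imm=33554416 (s25→-16) = #-16
[14] 00 00 48 26 → 0x26480000
  opcode bits[31:25]=0x13: load/RR
  [24:22] rd=1 = b
  [21:19] rs=1 = b

and l, h; cmpi #2123609, d; beq #-16; load b, b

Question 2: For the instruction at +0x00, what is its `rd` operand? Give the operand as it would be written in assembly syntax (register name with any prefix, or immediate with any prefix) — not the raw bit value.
a

off 0x00: read 00 00 30 02 as little → 0x02300000
  top 7b → 0x1 → minus [RR]
  rd@[24:22]=0x0 ⇒ a
  rs@[21:19]=0x6 ⇒ l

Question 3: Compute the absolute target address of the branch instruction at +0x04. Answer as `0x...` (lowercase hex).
[04] fc ff ff ff → 0xfffffffc
  opcode bits[31:25]=0x7f: beq/J
  [24:0] imm=33554428 (s25→-4) = #-4
  target = base 0x6a60 + off 0x04 + 4 + imm -4 = 0x6a64

0x6a64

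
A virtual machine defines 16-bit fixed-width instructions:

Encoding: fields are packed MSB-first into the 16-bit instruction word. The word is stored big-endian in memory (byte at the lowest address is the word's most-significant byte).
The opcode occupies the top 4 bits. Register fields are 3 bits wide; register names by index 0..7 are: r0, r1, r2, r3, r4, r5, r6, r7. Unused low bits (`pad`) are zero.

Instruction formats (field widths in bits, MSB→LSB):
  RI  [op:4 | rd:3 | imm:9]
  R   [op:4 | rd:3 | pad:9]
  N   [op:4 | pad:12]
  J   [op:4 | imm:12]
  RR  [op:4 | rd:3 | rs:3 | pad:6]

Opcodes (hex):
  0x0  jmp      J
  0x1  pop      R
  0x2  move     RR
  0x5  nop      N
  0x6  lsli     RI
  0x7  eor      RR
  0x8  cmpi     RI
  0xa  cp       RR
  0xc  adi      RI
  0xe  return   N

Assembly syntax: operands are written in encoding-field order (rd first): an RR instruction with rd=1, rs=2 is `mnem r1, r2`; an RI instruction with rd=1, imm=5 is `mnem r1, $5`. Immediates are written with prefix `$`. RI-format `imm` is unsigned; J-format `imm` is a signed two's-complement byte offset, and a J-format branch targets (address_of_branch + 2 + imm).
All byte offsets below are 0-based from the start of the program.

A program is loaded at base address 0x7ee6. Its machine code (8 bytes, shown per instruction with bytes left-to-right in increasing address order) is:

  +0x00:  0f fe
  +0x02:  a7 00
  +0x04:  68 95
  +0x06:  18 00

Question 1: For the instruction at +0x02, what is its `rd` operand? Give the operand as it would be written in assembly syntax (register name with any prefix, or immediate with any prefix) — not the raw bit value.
@+02  big-endian(a7 00) = 0xa700
  opcode bits[15:12]=0xa: cp/RR
  rd@[11:9]=0x3 ⇒ r3
  rs@[8:6]=0x4 ⇒ r4

r3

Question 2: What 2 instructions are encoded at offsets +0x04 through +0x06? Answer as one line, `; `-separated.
off 0x04: read 68 95 as big → 0x6895
  opcode bits[15:12]=0x6: lsli/RI
  rd: (w>>9)&0x7=0x4 → r4
  imm: (w>>0)&0x1ff=0x95 → $149
off 0x06: read 18 00 as big → 0x1800
  opcode bits[15:12]=0x1: pop/R
  rd: (w>>9)&0x7=0x4 → r4

lsli r4, $149; pop r4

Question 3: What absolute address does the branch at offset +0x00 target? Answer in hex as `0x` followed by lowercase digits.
@+00  big-endian(0f fe) = 0x0ffe
  top 4b → 0x0 → jmp [J]
  [11:0] imm=4094 (s12→-2) = $-2
  target = base 0x7ee6 + off 0x00 + 2 + imm -2 = 0x7ee6

0x7ee6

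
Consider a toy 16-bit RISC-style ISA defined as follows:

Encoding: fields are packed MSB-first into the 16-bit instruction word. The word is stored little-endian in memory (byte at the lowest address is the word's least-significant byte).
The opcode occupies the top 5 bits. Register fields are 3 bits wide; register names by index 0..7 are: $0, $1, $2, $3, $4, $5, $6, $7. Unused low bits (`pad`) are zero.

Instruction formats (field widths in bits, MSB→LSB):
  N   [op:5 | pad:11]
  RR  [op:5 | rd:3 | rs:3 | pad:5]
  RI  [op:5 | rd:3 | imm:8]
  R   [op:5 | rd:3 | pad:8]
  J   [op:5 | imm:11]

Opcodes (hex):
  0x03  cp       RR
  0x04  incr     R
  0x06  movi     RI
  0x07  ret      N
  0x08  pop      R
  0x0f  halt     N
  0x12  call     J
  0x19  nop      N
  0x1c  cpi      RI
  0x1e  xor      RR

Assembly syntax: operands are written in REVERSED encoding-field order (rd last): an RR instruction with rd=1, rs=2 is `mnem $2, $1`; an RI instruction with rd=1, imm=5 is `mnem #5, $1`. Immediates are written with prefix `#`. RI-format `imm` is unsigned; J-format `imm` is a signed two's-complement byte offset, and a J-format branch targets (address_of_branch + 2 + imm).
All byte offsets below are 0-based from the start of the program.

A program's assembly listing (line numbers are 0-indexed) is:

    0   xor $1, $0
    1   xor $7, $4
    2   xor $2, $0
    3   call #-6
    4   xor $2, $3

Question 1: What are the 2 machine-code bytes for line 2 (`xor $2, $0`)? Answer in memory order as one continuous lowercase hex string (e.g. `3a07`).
2. xor fields op=0x1e:5|rd=0:3|rs=2:3|pad=0:5 → word f040h → 40 f0

40f0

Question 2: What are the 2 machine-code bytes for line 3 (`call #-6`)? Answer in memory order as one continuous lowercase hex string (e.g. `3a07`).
fa97

line 3 (call): pack op=0x12:5|imm=-6:11 = 0x97fa; little→ fa 97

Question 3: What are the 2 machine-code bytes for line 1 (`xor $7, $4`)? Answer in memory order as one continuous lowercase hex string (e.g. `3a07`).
e0f4

L1: xor op=0x1e:5|rd=4:3|rs=7:3|pad=0:5 ⇒ 0xf4e0 ⇒ little e0 f4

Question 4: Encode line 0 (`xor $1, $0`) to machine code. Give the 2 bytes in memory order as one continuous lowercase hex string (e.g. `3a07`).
20f0

line 0 (xor): pack op=0x1e:5|rd=0:3|rs=1:3|pad=0:5 = 0xf020; little→ 20 f0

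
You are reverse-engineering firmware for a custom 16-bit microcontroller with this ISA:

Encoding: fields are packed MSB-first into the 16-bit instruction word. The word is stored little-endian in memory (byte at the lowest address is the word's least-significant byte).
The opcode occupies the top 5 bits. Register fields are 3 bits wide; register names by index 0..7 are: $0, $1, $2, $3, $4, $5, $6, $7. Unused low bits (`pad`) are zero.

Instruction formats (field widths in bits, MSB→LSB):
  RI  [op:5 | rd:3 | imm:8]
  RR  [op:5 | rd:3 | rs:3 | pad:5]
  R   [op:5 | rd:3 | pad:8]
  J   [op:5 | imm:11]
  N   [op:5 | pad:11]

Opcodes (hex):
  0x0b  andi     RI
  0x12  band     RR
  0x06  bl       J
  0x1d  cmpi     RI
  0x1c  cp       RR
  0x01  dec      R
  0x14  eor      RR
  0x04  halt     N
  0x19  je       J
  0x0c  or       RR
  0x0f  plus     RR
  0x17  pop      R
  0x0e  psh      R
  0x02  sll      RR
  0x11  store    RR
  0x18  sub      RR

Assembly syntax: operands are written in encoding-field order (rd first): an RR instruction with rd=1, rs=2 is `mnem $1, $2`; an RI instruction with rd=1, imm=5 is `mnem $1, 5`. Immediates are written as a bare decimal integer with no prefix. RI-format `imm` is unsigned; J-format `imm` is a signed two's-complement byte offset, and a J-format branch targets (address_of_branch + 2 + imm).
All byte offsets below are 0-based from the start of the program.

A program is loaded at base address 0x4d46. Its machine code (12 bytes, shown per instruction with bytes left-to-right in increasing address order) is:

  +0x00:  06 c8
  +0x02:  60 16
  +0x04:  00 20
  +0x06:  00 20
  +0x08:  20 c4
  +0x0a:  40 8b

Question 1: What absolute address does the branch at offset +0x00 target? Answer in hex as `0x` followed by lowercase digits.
0x4d4e

[00] 06 c8 → 0xc806
  top 5b → 0x19 → je [J]
  imm: (w>>0)&0x7ff=0x6 → 6
  target = base 0x4d46 + off 0x00 + 2 + imm 6 = 0x4d4e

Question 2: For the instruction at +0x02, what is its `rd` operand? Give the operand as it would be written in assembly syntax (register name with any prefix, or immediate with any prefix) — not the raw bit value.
$6

+0x02: 60 16 ⇒ word 0x1660 (little)
  op=0x1660>>11=0x2 ⇒ sll (RR)
  rd: (w>>8)&0x7=0x6 → $6
  rs: (w>>5)&0x7=0x3 → $3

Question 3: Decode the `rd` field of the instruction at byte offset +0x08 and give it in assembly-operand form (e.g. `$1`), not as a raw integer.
$4

@+08  little-endian(20 c4) = 0xc420
  opcode bits[15:11]=0x18: sub/RR
  [10:8] rd=4 = $4
  [7:5] rs=1 = $1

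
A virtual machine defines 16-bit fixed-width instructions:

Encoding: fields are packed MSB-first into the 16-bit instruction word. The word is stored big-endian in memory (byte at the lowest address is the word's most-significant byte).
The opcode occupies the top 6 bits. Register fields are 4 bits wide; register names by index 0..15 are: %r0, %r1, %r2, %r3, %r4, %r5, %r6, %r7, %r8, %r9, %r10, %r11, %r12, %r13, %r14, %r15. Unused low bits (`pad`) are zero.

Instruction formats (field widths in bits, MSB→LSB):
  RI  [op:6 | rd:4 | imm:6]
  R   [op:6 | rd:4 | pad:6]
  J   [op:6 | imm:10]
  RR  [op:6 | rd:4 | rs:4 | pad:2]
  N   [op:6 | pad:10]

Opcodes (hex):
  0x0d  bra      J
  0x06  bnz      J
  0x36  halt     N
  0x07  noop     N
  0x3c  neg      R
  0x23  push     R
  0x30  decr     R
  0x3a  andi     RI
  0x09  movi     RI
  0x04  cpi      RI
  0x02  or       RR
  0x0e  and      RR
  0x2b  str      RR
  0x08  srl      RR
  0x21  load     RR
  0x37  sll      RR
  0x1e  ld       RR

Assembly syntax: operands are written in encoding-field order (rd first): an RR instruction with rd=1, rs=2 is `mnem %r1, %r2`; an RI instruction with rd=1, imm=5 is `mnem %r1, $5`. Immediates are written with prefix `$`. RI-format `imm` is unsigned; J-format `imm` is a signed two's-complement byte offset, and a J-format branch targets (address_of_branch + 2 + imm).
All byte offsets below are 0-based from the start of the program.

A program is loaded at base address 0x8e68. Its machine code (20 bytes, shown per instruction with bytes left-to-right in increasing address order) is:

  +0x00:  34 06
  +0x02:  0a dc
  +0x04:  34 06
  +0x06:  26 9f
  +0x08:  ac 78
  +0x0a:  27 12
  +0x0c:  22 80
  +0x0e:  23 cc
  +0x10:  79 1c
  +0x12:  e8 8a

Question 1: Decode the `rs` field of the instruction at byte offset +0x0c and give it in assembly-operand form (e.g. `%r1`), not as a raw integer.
[0c] 22 80 → 0x2280
  op=0x2280>>10=0x8 ⇒ srl (RR)
  [9:6] rd=10 = %r10
  [5:2] rs=0 = %r0

%r0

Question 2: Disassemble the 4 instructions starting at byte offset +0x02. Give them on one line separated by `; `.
+0x02: 0a dc ⇒ word 0x0adc (big)
  op=0x0adc>>10=0x2 ⇒ or (RR)
  rd@[9:6]=0xb ⇒ %r11
  rs@[5:2]=0x7 ⇒ %r7
+0x04: 34 06 ⇒ word 0x3406 (big)
  op=0x3406>>10=0xd ⇒ bra (J)
  imm@[9:0]=0x6 ⇒ $6
+0x06: 26 9f ⇒ word 0x269f (big)
  op=0x269f>>10=0x9 ⇒ movi (RI)
  rd@[9:6]=0xa ⇒ %r10
  imm@[5:0]=0x1f ⇒ $31
+0x08: ac 78 ⇒ word 0xac78 (big)
  op=0xac78>>10=0x2b ⇒ str (RR)
  rd@[9:6]=0x1 ⇒ %r1
  rs@[5:2]=0xe ⇒ %r14

or %r11, %r7; bra $6; movi %r10, $31; str %r1, %r14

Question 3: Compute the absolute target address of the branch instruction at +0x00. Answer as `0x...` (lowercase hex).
+0x00: 34 06 ⇒ word 0x3406 (big)
  top 6b → 0xd → bra [J]
  imm: (w>>0)&0x3ff=0x6 → $6
  target = base 0x8e68 + off 0x00 + 2 + imm 6 = 0x8e70

0x8e70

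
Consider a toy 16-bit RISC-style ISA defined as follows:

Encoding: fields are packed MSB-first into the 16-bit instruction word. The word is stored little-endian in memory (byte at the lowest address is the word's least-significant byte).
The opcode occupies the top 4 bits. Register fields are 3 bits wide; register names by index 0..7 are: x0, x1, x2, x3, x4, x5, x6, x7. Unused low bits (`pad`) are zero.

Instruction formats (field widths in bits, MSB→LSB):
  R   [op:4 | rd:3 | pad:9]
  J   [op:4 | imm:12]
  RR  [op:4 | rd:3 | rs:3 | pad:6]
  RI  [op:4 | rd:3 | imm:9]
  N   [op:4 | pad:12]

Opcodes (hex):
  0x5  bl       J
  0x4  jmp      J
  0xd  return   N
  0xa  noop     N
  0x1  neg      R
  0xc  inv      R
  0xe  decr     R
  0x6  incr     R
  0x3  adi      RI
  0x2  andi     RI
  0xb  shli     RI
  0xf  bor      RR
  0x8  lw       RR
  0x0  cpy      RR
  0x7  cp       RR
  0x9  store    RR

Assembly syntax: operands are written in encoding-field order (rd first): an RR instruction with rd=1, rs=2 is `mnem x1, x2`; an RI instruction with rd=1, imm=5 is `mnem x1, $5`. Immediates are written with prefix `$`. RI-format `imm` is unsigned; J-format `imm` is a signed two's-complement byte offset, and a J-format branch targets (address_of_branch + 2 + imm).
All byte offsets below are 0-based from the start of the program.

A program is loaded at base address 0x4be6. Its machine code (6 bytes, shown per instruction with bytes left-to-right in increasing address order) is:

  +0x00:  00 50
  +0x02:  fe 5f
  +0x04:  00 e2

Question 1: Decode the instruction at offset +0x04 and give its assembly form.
@+04  little-endian(00 e2) = 0xe200
  top 4b → 0xe → decr [R]
  rd: (w>>9)&0x7=0x1 → x1

decr x1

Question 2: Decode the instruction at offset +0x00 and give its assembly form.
+0x00: 00 50 ⇒ word 0x5000 (little)
  op=0x5000>>12=0x5 ⇒ bl (J)
  imm@[11:0]=0x0 ⇒ $0

bl $0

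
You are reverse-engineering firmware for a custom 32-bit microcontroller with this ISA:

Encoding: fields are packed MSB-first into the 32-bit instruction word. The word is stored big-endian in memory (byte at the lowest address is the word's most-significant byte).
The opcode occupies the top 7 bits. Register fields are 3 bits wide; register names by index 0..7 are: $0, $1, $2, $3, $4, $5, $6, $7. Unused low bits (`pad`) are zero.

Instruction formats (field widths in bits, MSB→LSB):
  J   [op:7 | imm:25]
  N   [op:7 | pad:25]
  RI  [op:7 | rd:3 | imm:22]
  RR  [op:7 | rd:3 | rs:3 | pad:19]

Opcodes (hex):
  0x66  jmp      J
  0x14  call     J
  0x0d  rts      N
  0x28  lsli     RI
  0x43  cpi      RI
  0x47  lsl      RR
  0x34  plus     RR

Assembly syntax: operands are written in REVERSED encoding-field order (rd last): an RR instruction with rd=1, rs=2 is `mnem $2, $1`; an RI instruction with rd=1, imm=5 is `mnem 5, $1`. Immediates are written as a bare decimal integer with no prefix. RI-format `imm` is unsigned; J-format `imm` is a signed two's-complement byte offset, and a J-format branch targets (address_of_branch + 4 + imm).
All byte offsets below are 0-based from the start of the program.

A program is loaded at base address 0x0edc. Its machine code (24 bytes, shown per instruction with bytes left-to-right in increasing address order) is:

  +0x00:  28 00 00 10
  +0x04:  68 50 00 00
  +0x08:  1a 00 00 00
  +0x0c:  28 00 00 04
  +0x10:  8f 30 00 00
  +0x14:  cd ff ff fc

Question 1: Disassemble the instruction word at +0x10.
+0x10: 8f 30 00 00 ⇒ word 0x8f300000 (big)
  opcode bits[31:25]=0x47: lsl/RR
  rd: (w>>22)&0x7=0x4 → $4
  rs: (w>>19)&0x7=0x6 → $6

lsl $6, $4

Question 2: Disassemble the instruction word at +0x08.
+0x08: 1a 00 00 00 ⇒ word 0x1a000000 (big)
  opcode bits[31:25]=0xd: rts/N

rts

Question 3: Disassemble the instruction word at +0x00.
call 16

+0x00: 28 00 00 10 ⇒ word 0x28000010 (big)
  op=0x28000010>>25=0x14 ⇒ call (J)
  imm@[24:0]=0x10 ⇒ 16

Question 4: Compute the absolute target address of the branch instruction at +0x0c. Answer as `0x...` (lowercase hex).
[0c] 28 00 00 04 → 0x28000004
  opcode bits[31:25]=0x14: call/J
  [24:0] imm=4 = 4
  target = base 0x0edc + off 0x0c + 4 + imm 4 = 0x0ef0

0x0ef0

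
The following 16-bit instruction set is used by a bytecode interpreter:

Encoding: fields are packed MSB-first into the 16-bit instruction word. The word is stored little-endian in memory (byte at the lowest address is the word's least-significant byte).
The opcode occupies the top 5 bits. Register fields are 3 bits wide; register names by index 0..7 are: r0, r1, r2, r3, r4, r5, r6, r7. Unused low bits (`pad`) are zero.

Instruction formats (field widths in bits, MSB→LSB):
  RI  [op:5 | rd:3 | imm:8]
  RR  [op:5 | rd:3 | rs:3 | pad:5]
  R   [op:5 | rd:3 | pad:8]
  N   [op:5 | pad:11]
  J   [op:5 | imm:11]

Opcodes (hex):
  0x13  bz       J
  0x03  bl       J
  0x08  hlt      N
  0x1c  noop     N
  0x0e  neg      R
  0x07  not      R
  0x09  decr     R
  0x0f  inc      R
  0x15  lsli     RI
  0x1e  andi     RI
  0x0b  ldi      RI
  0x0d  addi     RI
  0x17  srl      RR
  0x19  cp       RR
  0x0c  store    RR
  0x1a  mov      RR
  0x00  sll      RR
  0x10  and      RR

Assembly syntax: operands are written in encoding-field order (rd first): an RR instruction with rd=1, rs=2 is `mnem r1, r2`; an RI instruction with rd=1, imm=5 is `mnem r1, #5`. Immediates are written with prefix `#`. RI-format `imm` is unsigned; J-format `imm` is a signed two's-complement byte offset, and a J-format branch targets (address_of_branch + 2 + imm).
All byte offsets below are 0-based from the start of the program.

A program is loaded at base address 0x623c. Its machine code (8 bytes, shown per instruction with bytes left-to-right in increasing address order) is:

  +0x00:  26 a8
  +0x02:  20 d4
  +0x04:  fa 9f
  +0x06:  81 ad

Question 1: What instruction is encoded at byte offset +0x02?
off 0x02: read 20 d4 as little → 0xd420
  top 5b → 0x1a → mov [RR]
  rd@[10:8]=0x4 ⇒ r4
  rs@[7:5]=0x1 ⇒ r1

mov r4, r1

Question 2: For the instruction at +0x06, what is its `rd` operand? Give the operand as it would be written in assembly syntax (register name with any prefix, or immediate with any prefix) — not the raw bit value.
r5

[06] 81 ad → 0xad81
  top 5b → 0x15 → lsli [RI]
  rd@[10:8]=0x5 ⇒ r5
  imm@[7:0]=0x81 ⇒ #129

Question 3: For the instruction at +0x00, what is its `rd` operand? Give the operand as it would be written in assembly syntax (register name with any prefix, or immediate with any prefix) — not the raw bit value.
+0x00: 26 a8 ⇒ word 0xa826 (little)
  top 5b → 0x15 → lsli [RI]
  rd@[10:8]=0x0 ⇒ r0
  imm@[7:0]=0x26 ⇒ #38

r0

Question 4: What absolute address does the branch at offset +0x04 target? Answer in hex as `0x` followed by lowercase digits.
off 0x04: read fa 9f as little → 0x9ffa
  op=0x9ffa>>11=0x13 ⇒ bz (J)
  imm@[10:0]=0x7fa (s11→-6) ⇒ #-6
  target = base 0x623c + off 0x04 + 2 + imm -6 = 0x623c

0x623c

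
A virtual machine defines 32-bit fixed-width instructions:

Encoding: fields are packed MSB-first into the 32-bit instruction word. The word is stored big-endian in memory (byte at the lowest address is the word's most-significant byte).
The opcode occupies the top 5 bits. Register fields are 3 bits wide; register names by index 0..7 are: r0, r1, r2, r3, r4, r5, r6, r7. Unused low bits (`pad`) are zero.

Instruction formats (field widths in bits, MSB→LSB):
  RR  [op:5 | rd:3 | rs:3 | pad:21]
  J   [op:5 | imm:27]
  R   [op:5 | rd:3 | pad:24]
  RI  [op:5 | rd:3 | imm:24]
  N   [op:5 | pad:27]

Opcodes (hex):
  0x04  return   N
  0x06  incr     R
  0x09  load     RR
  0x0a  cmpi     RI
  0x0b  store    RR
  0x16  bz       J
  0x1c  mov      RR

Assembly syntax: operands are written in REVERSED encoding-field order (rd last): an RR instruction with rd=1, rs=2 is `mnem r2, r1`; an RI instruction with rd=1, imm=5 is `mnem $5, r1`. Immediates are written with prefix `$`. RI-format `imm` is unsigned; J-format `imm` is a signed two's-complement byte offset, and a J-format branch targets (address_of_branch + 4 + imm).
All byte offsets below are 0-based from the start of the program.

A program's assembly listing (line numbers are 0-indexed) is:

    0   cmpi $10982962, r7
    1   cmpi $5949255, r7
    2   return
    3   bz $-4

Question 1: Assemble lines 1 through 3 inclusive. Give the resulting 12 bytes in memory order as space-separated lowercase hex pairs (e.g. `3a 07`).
1. cmpi fields op=0xa:5|rd=7:3|imm=5949255:24 → word 575ac747h → 57 5a c7 47
2. return fields op=0x4:5|pad=0:27 → word 20000000h → 20 00 00 00
3. bz fields op=0x16:5|imm=-4:27 → word b7fffffch → b7 ff ff fc

57 5a c7 47 20 00 00 00 b7 ff ff fc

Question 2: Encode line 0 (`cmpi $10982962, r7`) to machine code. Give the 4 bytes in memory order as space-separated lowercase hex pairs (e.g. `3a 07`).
57 a7 96 32

line 0 (cmpi): pack op=0xa:5|rd=7:3|imm=10982962:24 = 0x57a79632; big→ 57 a7 96 32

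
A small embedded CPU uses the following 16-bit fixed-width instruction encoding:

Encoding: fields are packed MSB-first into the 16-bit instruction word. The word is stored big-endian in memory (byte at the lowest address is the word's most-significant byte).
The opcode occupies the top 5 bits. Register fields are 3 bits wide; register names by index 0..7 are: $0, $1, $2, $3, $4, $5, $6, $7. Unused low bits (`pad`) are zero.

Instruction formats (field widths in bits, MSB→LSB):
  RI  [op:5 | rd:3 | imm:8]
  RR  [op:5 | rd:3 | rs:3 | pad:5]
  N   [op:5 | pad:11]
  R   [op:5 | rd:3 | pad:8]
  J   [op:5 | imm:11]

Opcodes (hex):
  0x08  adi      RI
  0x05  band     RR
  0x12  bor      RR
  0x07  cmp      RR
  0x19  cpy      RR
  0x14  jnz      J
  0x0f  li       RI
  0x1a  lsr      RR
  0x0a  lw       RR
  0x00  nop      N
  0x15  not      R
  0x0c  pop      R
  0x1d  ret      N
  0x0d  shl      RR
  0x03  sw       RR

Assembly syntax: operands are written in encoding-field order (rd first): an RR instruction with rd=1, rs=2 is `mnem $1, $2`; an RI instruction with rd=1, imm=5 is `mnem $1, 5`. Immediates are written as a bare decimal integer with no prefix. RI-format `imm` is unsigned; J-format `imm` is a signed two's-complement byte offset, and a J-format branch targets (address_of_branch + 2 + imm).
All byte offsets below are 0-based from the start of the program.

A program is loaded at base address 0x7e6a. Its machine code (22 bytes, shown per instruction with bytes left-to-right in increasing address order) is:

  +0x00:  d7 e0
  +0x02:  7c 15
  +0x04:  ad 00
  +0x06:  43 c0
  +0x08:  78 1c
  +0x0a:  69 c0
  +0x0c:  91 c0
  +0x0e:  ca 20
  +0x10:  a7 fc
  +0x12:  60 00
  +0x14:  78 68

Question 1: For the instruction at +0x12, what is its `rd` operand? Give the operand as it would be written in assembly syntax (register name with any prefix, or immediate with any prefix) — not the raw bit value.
[12] 60 00 → 0x6000
  op=0x6000>>11=0xc ⇒ pop (R)
  rd@[10:8]=0x0 ⇒ $0

$0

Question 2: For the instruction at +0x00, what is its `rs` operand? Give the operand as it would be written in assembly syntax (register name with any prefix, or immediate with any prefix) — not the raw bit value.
$7

[00] d7 e0 → 0xd7e0
  opcode bits[15:11]=0x1a: lsr/RR
  [10:8] rd=7 = $7
  [7:5] rs=7 = $7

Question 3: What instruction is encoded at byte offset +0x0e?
off 0x0e: read ca 20 as big → 0xca20
  top 5b → 0x19 → cpy [RR]
  rd: (w>>8)&0x7=0x2 → $2
  rs: (w>>5)&0x7=0x1 → $1

cpy $2, $1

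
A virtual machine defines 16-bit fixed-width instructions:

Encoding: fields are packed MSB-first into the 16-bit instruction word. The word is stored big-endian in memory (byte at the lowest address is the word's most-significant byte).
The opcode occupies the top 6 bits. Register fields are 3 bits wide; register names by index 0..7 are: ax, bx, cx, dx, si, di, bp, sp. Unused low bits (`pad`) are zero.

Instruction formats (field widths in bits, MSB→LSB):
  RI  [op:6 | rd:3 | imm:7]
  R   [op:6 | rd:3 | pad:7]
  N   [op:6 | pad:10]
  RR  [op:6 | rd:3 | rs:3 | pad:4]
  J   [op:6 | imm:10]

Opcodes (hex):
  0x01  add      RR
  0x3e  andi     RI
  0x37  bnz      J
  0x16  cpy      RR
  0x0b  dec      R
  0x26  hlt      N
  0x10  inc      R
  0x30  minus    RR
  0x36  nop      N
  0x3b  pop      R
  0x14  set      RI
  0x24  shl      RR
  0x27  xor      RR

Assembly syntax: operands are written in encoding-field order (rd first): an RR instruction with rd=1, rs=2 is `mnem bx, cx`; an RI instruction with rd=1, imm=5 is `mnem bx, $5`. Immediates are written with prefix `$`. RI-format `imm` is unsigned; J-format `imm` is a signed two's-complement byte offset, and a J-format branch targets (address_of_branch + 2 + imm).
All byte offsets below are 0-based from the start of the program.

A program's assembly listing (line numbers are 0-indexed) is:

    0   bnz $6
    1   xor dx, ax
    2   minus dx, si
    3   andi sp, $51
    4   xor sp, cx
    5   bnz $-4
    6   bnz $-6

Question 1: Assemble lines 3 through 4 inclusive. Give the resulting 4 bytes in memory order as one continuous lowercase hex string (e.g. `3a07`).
line 3 (andi): pack op=0x3e:6|rd=7:3|imm=51:7 = 0xfbb3; big→ fb b3
line 4 (xor): pack op=0x27:6|rd=7:3|rs=2:3|pad=0:4 = 0x9fa0; big→ 9f a0

fbb39fa0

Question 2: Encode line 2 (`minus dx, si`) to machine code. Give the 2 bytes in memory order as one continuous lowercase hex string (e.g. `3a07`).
L2: minus op=0x30:6|rd=3:3|rs=4:3|pad=0:4 ⇒ 0xc1c0 ⇒ big c1 c0

c1c0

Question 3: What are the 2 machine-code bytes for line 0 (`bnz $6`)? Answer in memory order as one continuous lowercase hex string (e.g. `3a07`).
line 0 (bnz): pack op=0x37:6|imm=6:10 = 0xdc06; big→ dc 06

dc06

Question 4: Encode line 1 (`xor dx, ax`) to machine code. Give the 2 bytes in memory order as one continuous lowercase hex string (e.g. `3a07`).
9d80

L1: xor op=0x27:6|rd=3:3|rs=0:3|pad=0:4 ⇒ 0x9d80 ⇒ big 9d 80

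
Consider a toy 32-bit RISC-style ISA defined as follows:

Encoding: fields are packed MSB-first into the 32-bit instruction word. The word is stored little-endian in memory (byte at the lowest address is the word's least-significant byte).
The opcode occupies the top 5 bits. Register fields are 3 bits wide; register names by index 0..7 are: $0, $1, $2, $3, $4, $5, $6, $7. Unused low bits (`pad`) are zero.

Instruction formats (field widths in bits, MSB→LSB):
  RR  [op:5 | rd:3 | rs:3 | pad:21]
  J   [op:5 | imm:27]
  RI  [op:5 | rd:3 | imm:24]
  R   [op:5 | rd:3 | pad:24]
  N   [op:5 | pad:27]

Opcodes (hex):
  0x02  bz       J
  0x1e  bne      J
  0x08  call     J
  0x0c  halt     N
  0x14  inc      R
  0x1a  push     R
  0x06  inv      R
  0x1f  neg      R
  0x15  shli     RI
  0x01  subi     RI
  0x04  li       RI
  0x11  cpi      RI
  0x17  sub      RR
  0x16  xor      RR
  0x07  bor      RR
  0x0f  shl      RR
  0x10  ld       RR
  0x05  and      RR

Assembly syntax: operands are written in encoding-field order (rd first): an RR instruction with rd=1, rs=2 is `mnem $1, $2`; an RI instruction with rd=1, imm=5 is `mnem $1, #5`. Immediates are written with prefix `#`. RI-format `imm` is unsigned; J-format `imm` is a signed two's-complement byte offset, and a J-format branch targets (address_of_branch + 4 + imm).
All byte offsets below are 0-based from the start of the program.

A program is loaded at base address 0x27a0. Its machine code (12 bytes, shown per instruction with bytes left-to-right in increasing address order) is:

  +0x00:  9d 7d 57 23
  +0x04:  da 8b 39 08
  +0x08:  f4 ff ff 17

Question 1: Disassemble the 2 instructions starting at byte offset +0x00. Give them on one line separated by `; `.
li $3, #5733789; subi $0, #3771354

@+00  little-endian(9d 7d 57 23) = 0x23577d9d
  top 5b → 0x4 → li [RI]
  [26:24] rd=3 = $3
  [23:0] imm=5733789 = #5733789
@+04  little-endian(da 8b 39 08) = 0x08398bda
  top 5b → 0x1 → subi [RI]
  [26:24] rd=0 = $0
  [23:0] imm=3771354 = #3771354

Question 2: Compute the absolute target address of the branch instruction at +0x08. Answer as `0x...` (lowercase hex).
off 0x08: read f4 ff ff 17 as little → 0x17fffff4
  opcode bits[31:27]=0x2: bz/J
  imm: (w>>0)&0x7ffffff=0x7fffff4 (s27→-12) → #-12
  target = base 0x27a0 + off 0x08 + 4 + imm -12 = 0x27a0

0x27a0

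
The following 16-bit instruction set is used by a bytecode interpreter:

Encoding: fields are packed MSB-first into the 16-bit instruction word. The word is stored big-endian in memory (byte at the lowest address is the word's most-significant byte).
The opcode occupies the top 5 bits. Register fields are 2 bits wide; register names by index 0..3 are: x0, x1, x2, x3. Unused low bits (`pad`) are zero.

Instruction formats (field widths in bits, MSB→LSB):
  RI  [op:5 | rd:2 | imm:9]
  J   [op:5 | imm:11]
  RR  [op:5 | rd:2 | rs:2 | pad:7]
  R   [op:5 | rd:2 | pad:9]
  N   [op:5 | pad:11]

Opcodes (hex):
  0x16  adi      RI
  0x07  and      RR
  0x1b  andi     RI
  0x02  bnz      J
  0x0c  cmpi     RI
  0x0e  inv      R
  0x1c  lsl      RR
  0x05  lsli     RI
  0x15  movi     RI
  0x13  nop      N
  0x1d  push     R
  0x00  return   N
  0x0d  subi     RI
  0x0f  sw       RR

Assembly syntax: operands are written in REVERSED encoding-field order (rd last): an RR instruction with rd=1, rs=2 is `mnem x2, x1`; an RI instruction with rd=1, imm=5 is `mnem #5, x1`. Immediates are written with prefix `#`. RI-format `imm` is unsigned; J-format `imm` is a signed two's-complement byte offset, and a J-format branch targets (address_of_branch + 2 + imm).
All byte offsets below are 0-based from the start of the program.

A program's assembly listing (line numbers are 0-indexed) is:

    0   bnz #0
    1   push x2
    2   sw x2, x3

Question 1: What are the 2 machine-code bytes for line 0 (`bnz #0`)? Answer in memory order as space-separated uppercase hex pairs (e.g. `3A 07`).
10 00

line 0 (bnz): pack op=0x2:5|imm=0:11 = 0x1000; big→ 10 00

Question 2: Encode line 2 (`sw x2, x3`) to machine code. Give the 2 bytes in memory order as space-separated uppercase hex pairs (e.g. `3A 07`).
2. sw fields op=0xf:5|rd=3:2|rs=2:2|pad=0:7 → word 7f00h → 7f 00

7F 00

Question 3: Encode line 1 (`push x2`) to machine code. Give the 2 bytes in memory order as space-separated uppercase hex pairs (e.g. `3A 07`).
EC 00

1. push fields op=0x1d:5|rd=2:2|pad=0:9 → word ec00h → ec 00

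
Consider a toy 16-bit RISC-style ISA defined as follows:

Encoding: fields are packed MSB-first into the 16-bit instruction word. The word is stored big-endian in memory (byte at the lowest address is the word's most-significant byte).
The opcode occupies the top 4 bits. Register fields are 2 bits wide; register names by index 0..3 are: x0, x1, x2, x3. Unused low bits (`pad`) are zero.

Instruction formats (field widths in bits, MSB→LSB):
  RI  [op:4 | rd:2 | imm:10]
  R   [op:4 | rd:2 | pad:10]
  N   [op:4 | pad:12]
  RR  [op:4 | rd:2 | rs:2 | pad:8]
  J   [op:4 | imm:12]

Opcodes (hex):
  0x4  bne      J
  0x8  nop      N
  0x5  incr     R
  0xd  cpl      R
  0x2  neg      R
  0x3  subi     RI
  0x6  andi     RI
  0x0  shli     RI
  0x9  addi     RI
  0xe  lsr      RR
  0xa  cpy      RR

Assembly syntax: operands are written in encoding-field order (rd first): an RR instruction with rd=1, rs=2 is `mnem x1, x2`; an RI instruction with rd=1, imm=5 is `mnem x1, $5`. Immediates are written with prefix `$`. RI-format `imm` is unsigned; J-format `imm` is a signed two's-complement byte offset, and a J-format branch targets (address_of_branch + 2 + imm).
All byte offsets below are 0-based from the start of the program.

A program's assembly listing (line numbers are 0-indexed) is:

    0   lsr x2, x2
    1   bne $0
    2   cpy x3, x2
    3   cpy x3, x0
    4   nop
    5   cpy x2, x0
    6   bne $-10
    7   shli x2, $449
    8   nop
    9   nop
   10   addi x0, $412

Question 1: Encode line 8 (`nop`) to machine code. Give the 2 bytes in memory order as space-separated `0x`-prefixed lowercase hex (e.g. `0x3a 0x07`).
0x80 0x00

line 8 (nop): pack op=0x8:4|pad=0:12 = 0x8000; big→ 80 00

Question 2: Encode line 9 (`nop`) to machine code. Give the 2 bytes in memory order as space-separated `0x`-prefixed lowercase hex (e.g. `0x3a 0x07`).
line 9 (nop): pack op=0x8:4|pad=0:12 = 0x8000; big→ 80 00

0x80 0x00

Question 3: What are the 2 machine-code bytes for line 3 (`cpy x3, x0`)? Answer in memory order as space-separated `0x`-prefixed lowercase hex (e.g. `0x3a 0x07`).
line 3 (cpy): pack op=0xa:4|rd=3:2|rs=0:2|pad=0:8 = 0xac00; big→ ac 00

0xac 0x00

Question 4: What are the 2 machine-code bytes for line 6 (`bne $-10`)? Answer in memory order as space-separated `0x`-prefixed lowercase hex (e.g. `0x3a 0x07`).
0x4f 0xf6

L6: bne op=0x4:4|imm=-10:12 ⇒ 0x4ff6 ⇒ big 4f f6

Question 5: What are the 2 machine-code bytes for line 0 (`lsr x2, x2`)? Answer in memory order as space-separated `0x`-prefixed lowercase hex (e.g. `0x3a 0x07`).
0xea 0x00

line 0 (lsr): pack op=0xe:4|rd=2:2|rs=2:2|pad=0:8 = 0xea00; big→ ea 00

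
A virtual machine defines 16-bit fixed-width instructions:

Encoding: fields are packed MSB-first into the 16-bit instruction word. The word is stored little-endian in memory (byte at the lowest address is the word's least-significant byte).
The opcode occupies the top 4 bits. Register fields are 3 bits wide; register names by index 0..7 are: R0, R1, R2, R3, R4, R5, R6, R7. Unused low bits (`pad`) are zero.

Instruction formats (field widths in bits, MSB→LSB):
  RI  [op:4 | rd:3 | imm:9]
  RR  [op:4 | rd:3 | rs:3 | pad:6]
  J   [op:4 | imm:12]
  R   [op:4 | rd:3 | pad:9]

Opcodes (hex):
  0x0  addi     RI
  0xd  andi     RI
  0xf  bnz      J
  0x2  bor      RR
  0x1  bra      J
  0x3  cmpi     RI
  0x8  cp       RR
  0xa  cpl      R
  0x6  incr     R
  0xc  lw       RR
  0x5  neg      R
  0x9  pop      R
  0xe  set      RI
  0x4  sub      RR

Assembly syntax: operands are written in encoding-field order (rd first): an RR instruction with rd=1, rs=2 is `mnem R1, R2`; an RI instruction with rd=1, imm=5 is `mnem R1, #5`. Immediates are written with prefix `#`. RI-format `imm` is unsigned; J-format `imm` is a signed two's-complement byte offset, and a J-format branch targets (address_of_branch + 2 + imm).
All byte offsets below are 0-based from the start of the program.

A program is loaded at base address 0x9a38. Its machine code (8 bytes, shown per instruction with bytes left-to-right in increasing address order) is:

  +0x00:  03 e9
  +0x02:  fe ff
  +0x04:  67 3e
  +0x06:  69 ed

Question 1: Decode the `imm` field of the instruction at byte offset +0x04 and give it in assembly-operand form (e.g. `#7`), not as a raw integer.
@+04  little-endian(67 3e) = 0x3e67
  opcode bits[15:12]=0x3: cmpi/RI
  rd: (w>>9)&0x7=0x7 → R7
  imm: (w>>0)&0x1ff=0x67 → #103

#103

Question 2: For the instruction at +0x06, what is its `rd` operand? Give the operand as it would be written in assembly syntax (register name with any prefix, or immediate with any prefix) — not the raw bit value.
@+06  little-endian(69 ed) = 0xed69
  opcode bits[15:12]=0xe: set/RI
  rd@[11:9]=0x6 ⇒ R6
  imm@[8:0]=0x169 ⇒ #361

R6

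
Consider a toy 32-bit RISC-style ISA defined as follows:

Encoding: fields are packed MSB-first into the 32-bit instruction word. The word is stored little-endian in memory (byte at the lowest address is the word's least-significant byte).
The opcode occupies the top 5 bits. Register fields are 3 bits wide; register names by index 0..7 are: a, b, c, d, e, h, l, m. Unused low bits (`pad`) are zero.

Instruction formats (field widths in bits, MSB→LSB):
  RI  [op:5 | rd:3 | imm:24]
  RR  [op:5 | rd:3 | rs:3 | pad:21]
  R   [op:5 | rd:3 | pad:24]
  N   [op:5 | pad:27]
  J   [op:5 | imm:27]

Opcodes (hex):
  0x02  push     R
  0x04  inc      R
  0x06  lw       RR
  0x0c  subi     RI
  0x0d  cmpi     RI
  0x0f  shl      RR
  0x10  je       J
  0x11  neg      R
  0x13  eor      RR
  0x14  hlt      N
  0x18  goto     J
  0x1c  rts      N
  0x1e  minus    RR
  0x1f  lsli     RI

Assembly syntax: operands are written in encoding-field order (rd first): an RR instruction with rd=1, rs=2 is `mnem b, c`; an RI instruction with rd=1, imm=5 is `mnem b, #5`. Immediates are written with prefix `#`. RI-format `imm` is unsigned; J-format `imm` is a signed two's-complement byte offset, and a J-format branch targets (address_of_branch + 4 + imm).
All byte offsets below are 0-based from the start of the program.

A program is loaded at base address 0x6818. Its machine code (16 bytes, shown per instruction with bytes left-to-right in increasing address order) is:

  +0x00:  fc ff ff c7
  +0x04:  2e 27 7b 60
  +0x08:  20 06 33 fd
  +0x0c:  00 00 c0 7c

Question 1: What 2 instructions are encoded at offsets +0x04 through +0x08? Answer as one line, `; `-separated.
+0x04: 2e 27 7b 60 ⇒ word 0x607b272e (little)
  opcode bits[31:27]=0xc: subi/RI
  [26:24] rd=0 = a
  [23:0] imm=8070958 = #8070958
+0x08: 20 06 33 fd ⇒ word 0xfd330620 (little)
  opcode bits[31:27]=0x1f: lsli/RI
  [26:24] rd=5 = h
  [23:0] imm=3343904 = #3343904

subi a, #8070958; lsli h, #3343904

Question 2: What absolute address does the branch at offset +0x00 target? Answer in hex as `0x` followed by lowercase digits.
0x6818

off 0x00: read fc ff ff c7 as little → 0xc7fffffc
  top 5b → 0x18 → goto [J]
  imm: (w>>0)&0x7ffffff=0x7fffffc (s27→-4) → #-4
  target = base 0x6818 + off 0x00 + 4 + imm -4 = 0x6818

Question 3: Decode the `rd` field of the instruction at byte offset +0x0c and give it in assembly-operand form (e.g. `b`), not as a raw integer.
e

[0c] 00 00 c0 7c → 0x7cc00000
  opcode bits[31:27]=0xf: shl/RR
  rd@[26:24]=0x4 ⇒ e
  rs@[23:21]=0x6 ⇒ l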